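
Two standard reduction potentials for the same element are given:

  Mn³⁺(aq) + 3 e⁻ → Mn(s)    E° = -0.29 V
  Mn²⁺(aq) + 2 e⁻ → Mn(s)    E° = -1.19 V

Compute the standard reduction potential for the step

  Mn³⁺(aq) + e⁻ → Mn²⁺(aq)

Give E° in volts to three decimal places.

Sequential free energies add, so n₃E°₃ = n₁E°₁ + n₂E°₂.
With n₃ = 3, and the known step contributing 2×(-1.19) V, the unknown satisfies 1·E° = 3×(-0.29) − 2×(-1.19) = +1.510.
E° = +1.510 / 1 = +1.510 V.

+1.510 V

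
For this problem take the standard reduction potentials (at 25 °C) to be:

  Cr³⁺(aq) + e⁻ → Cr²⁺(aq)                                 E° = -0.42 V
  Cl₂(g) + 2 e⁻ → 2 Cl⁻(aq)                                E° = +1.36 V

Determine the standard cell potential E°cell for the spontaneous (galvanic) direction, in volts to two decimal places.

+1.78 V

The Cl₂/Cl⁻ couple has the higher reduction potential, so it is the cathode; Cr³⁺/Cr²⁺ is oxidised at the anode.
E°cell = E°(cathode) − E°(anode) = (+1.36) − (-0.42) = +1.78 V.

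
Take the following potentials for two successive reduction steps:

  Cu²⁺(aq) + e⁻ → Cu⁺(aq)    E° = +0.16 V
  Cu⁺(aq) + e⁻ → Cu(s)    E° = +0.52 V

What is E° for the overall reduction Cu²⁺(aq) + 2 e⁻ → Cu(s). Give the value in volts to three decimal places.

+0.340 V

Standard free energies of sequential steps add: ΔG°₃ = ΔG°₁ + ΔG°₂, so n₃E°₃ = n₁E°₁ + n₂E°₂.
E°₃ = (1×+0.16 + 1×+0.52) / 2 = (+0.680) / 2 = +0.340 V.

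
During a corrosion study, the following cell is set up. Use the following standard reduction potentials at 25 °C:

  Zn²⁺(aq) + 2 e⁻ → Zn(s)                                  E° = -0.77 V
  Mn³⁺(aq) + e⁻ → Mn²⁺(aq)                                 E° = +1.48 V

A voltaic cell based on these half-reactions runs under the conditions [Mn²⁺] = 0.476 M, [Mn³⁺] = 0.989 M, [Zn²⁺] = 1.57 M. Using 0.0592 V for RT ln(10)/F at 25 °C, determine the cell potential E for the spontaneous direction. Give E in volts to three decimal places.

+2.263 V

Mn³⁺/Mn²⁺ is the cathode (higher E°), Zn²⁺/Zn the anode: E°cell = +1.48 − (-0.77) = +2.25 V, n = 2.
Overall: 2 Mn³⁺(aq) + Zn(s) → 2 Mn²⁺(aq) + Zn²⁺(aq)
Q = [Mn²⁺]^2·[Zn²⁺] / ([Mn³⁺]^2); log Q = -0.439.
E = E° − (0.0592/n) log Q = +2.25 − (0.0592/2)(-0.439) = +2.263 V.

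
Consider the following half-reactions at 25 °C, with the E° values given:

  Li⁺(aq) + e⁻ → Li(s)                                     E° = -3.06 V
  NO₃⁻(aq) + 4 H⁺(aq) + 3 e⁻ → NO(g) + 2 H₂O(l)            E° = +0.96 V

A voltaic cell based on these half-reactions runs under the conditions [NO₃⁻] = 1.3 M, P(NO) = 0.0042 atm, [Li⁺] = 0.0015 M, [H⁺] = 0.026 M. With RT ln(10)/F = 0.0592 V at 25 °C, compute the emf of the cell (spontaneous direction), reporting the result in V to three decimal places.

+4.111 V

NO₃⁻/NO is the cathode (higher E°), Li⁺/Li the anode: E°cell = +0.96 − (-3.06) = +4.02 V, n = 3.
Overall: NO₃⁻(aq) + 4 H⁺(aq) + 3 Li(s) → NO(g) + 2 H₂O(l) + 3 Li⁺(aq)
Q = P(NO)·[Li⁺]^3 / ([NO₃⁻]·[H⁺]^4); log Q = -4.622.
E = E° − (0.0592/n) log Q = +4.02 − (0.0592/3)(-4.622) = +4.111 V.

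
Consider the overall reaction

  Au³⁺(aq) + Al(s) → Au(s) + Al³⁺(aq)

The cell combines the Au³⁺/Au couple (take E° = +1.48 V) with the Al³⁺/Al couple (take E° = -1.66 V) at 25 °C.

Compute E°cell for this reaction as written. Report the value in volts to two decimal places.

+3.14 V

The Au³⁺/Au couple has the higher reduction potential, so it is the cathode; Al³⁺/Al is oxidised at the anode.
E°cell = E°(cathode) − E°(anode) = (+1.48) − (-1.66) = +3.14 V.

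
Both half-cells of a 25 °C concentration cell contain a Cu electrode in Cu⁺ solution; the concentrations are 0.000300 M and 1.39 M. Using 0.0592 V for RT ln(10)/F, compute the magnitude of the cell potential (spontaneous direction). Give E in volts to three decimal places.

+0.217 V

For a concentration cell E°cell = 0. The 1.39 M side is the cathode (reduction is favoured where [Cu⁺] is higher).
With n = 1, E = −(0.0592/1) log([Cu⁺]ₐₙ/[Cu⁺]꜀ₐₜ) = −(0.0592/1) log(0.0003/1.39) = −(0.0592/1)(-3.666) = +0.217 V.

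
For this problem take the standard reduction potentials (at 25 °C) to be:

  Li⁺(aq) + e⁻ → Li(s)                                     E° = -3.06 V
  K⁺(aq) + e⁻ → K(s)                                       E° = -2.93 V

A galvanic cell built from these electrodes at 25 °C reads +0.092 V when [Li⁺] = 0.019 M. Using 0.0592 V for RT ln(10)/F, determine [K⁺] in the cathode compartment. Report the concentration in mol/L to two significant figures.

K⁺/K is the cathode, Li⁺/Li the anode: E°cell = +0.13 V, n = 1.
Overall reaction: K⁺(aq) + Li(s) → K(s) + Li⁺(aq); Q = [Li⁺]^1/[K⁺]^1.
From E = E° − (0.0592/n) log Q: log Q = (E° − E)·n/0.0592 = (+0.13 − (+0.092))·1/0.0592 = 0.6419.
So 1·log[K⁺] = 1·log(0.019) − log Q = -1.7212 − (0.6419) = -2.3631; [K⁺] = 10^(-2.3631) ≈ 0.0043 M.

0.0043 M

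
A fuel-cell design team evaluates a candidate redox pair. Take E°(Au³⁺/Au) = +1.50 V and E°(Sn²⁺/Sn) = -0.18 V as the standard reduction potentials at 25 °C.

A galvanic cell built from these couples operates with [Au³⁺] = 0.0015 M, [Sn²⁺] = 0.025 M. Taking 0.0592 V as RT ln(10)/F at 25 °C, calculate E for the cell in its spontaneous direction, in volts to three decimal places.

+1.672 V

Au³⁺/Au is the cathode (higher E°), Sn²⁺/Sn the anode: E°cell = +1.50 − (-0.18) = +1.68 V, n = 6.
Overall: 2 Au³⁺(aq) + 3 Sn(s) → 2 Au(s) + 3 Sn²⁺(aq)
Q = [Sn²⁺]^3 / ([Au³⁺]^2); log Q = 0.842.
E = E° − (0.0592/n) log Q = +1.68 − (0.0592/6)(0.842) = +1.672 V.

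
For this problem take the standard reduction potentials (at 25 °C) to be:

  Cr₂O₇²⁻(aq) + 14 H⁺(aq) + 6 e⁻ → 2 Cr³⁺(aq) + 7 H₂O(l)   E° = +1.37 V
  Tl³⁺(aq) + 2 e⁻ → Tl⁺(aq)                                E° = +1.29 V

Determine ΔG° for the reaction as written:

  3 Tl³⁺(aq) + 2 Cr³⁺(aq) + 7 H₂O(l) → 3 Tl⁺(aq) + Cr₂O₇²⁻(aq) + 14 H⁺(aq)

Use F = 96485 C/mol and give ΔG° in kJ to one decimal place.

As written, Tl³⁺/Tl⁺ is reduced (cathode) and Cr₂O₇²⁻/Cr³⁺ is oxidised (anode), so E°cell = (+1.29) − (+1.37) = -0.08 V.
Balancing electrons gives n = 6.
ΔG° = −nFE° = −(6)(96485)(-0.08) = 46,313 J = +46.3 kJ.

+46.3 kJ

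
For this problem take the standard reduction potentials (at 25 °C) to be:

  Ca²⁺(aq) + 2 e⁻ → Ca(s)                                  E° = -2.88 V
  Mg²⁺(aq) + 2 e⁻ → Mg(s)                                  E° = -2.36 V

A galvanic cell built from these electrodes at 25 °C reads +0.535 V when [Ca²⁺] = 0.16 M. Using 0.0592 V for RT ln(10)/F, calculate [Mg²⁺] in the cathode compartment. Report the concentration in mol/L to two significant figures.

0.51 M

Mg²⁺/Mg is the cathode, Ca²⁺/Ca the anode: E°cell = +0.52 V, n = 2.
Overall reaction: Mg²⁺(aq) + Ca(s) → Mg(s) + Ca²⁺(aq); Q = [Ca²⁺]^1/[Mg²⁺]^1.
From E = E° − (0.0592/n) log Q: log Q = (E° − E)·n/0.0592 = (+0.52 − (+0.535))·2/0.0592 = -0.5068.
So 1·log[Mg²⁺] = 1·log(0.16) − log Q = -0.7959 − (-0.5068) = -0.2891; [Mg²⁺] = 10^(-0.2891) ≈ 0.51 M.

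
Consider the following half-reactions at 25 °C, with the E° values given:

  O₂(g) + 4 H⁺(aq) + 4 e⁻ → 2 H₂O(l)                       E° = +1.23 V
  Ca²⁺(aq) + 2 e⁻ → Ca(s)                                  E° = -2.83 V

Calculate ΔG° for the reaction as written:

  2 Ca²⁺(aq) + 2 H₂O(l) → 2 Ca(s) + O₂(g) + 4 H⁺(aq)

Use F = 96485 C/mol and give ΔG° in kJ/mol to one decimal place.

+1566.9 kJ/mol

As written, Ca²⁺/Ca is reduced (cathode) and O₂/H₂O is oxidised (anode), so E°cell = (-2.83) − (+1.23) = -4.06 V.
Balancing electrons gives n = 4.
ΔG° = −nFE° = −(4)(96485)(-4.06) = 1,566,916 J = +1566.9 kJ/mol.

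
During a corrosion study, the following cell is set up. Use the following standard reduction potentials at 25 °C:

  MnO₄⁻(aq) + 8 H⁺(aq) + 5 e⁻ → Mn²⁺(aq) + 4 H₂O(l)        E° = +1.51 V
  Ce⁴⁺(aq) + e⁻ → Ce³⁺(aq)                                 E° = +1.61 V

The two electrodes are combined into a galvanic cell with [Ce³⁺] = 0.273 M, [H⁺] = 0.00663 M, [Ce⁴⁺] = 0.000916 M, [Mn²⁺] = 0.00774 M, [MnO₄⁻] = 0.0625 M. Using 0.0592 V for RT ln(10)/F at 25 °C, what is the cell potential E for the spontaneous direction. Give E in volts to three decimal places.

+0.149 V

Ce⁴⁺/Ce³⁺ is the cathode (higher E°), MnO₄⁻/Mn²⁺ the anode: E°cell = +1.61 − (+1.51) = +0.10 V, n = 5.
Overall: 5 Ce⁴⁺(aq) + Mn²⁺(aq) + 4 H₂O(l) → 5 Ce³⁺(aq) + MnO₄⁻(aq) + 8 H⁺(aq)
Q = [Ce³⁺]^5·[MnO₄⁻]·[H⁺]^8 / ([Ce⁴⁺]^5·[Mn²⁺]); log Q = -4.149.
E = E° − (0.0592/n) log Q = +0.10 − (0.0592/5)(-4.149) = +0.149 V.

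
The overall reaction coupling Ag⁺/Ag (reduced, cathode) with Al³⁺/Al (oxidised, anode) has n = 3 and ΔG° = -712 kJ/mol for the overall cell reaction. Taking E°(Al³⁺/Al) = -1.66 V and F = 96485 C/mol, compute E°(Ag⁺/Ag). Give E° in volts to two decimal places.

E°cell = −ΔG°/(nF) = −(-712×10³)/((3)(96485)) = +2.460 V.
Since Ag⁺/Ag is the cathode and Al³⁺/Al the anode, E°cell = E°(Ag⁺/Ag) − E°(Al³⁺/Al).
So E°(Ag⁺/Ag) = E°cell + E°(Al³⁺/Al) = +2.460 + (-1.66) = +0.80 V.

+0.80 V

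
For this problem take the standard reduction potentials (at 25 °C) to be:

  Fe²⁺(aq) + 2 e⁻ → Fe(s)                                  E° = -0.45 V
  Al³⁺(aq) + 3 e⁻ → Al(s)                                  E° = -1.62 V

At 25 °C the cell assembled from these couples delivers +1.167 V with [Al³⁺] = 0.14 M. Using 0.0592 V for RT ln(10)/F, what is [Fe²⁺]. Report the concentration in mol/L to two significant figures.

0.21 M

Fe²⁺/Fe is the cathode, Al³⁺/Al the anode: E°cell = +1.17 V, n = 6.
Overall reaction: 3 Fe²⁺(aq) + 2 Al(s) → 3 Fe(s) + 2 Al³⁺(aq); Q = [Al³⁺]^2/[Fe²⁺]^3.
From E = E° − (0.0592/n) log Q: log Q = (E° − E)·n/0.0592 = (+1.17 − (+1.167))·6/0.0592 = 0.3041.
So 3·log[Fe²⁺] = 2·log(0.14) − log Q = -1.7077 − (0.3041) = -2.0118; log[Fe²⁺] = -2.0118 / 3 = -0.6706; [Fe²⁺] = 10^(-0.6706) ≈ 0.21 M.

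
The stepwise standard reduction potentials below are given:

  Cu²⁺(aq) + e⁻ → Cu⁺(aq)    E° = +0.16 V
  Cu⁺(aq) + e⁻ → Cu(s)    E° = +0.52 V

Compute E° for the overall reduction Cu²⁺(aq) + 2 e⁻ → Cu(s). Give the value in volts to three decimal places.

+0.340 V

Standard free energies of sequential steps add: ΔG°₃ = ΔG°₁ + ΔG°₂, so n₃E°₃ = n₁E°₁ + n₂E°₂.
E°₃ = (1×+0.16 + 1×+0.52) / 2 = (+0.680) / 2 = +0.340 V.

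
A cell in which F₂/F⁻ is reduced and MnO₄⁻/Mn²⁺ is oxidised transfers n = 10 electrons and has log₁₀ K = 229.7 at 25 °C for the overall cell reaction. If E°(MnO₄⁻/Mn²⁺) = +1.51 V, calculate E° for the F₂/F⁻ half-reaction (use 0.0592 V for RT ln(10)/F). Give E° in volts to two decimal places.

E°cell = (0.0592/n)·log K = (0.0592/10)(229.7) = +1.360 V.
Since F₂/F⁻ is the cathode and MnO₄⁻/Mn²⁺ the anode, E°cell = E°(F₂/F⁻) − E°(MnO₄⁻/Mn²⁺).
So E°(F₂/F⁻) = E°cell + E°(MnO₄⁻/Mn²⁺) = +1.360 + (+1.51) = +2.87 V.

+2.87 V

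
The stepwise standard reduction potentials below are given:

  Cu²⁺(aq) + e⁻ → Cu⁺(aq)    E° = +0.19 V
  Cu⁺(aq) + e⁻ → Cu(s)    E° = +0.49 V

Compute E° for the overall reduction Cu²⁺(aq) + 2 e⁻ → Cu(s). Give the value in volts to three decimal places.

+0.340 V

Standard free energies of sequential steps add: ΔG°₃ = ΔG°₁ + ΔG°₂, so n₃E°₃ = n₁E°₁ + n₂E°₂.
E°₃ = (1×+0.19 + 1×+0.49) / 2 = (+0.680) / 2 = +0.340 V.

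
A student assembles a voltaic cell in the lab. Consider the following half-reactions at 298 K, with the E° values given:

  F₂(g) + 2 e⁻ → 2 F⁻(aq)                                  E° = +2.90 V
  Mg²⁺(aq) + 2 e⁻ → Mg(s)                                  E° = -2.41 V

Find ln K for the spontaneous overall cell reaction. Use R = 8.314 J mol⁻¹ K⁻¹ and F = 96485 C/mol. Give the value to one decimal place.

413.6

Cathode: F₂/F⁻; anode: Mg²⁺/Mg. E°cell = (+2.90) − (-2.41) = +5.31 V, with n = 2.
ΔG° = −nFE° = −RT ln K, so ln K = nFE°/(RT) = (2)(96485)(+5.31) / ((8.314)(298)) = 413.579.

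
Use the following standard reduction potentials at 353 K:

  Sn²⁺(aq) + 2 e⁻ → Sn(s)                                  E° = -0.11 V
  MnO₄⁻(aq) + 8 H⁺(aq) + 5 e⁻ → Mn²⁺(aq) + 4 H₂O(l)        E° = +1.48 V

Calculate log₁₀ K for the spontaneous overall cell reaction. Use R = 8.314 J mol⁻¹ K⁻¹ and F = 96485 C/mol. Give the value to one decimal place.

Cathode: MnO₄⁻/Mn²⁺; anode: Sn²⁺/Sn. E°cell = (+1.48) − (-0.11) = +1.59 V, with n = 10.
ΔG° = −nFE° = −RT ln K, so ln K = nFE°/(RT) = (10)(96485)(+1.59) / ((8.314)(353)) = 522.724.
log₁₀ K = 522.724 / ln 10 = 227.0.

227.0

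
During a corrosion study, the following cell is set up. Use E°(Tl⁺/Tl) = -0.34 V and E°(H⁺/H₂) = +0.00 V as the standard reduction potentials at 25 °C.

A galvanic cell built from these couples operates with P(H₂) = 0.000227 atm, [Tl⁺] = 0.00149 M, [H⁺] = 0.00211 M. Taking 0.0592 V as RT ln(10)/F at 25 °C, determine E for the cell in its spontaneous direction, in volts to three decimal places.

H⁺/H₂ is the cathode (higher E°), Tl⁺/Tl the anode: E°cell = +0.00 − (-0.34) = +0.34 V, n = 2.
Overall: 2 H⁺(aq) + 2 Tl(s) → H₂(g) + 2 Tl⁺(aq)
Q = P(H₂)·[Tl⁺]^2 / ([H⁺]^2); log Q = -3.946.
E = E° − (0.0592/n) log Q = +0.34 − (0.0592/2)(-3.946) = +0.457 V.

+0.457 V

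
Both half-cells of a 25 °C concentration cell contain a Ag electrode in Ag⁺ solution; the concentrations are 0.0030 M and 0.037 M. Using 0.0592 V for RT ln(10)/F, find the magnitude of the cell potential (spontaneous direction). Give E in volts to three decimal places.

For a concentration cell E°cell = 0. The 0.037 M side is the cathode (reduction is favoured where [Ag⁺] is higher).
With n = 1, E = −(0.0592/1) log([Ag⁺]ₐₙ/[Ag⁺]꜀ₐₜ) = −(0.0592/1) log(0.003/0.037) = −(0.0592/1)(-1.091) = +0.065 V.

+0.065 V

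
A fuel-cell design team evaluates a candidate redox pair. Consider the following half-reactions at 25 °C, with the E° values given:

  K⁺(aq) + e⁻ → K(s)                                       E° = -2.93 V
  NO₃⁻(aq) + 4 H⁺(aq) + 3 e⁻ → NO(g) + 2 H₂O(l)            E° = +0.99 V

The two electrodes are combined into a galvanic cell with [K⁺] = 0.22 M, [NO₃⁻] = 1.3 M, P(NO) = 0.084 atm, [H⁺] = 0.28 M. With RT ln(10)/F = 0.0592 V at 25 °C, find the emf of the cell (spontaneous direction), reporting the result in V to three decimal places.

+3.939 V

NO₃⁻/NO is the cathode (higher E°), K⁺/K the anode: E°cell = +0.99 − (-2.93) = +3.92 V, n = 3.
Overall: NO₃⁻(aq) + 4 H⁺(aq) + 3 K(s) → NO(g) + 2 H₂O(l) + 3 K⁺(aq)
Q = P(NO)·[K⁺]^3 / ([NO₃⁻]·[H⁺]^4); log Q = -0.951.
E = E° − (0.0592/n) log Q = +3.92 − (0.0592/3)(-0.951) = +3.939 V.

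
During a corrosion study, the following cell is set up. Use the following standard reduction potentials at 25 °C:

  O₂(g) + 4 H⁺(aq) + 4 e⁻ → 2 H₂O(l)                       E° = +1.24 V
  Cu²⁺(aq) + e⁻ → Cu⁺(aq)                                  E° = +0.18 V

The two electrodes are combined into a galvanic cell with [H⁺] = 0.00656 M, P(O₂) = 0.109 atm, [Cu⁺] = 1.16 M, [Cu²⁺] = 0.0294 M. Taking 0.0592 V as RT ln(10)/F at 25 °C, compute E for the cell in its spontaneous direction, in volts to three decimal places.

O₂/H₂O is the cathode (higher E°), Cu²⁺/Cu⁺ the anode: E°cell = +1.24 − (+0.18) = +1.06 V, n = 4.
Overall: O₂(g) + 4 H⁺(aq) + 4 Cu⁺(aq) → 2 H₂O(l) + 4 Cu²⁺(aq)
Q = [Cu²⁺]^4 / (P(O₂)·[H⁺]^4·[Cu⁺]^4); log Q = 3.311.
E = E° − (0.0592/n) log Q = +1.06 − (0.0592/4)(3.311) = +1.011 V.

+1.011 V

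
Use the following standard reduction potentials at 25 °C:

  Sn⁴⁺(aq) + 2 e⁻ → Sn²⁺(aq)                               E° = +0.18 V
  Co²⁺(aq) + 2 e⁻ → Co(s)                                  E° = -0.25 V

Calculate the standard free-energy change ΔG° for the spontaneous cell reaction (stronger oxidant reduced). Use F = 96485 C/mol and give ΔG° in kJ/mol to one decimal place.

-83.0 kJ/mol

Sn⁴⁺/Sn²⁺ (E° = +0.18 V) is the cathode; Co²⁺/Co (E° = -0.25 V) is the anode, so E°cell = +0.43 V.
Balancing electrons gives n = 2 (lcm of 2 and 2).
ΔG° = −nFE° = −(2)(96485)(+0.43) = -82,977 J = -83.0 kJ/mol.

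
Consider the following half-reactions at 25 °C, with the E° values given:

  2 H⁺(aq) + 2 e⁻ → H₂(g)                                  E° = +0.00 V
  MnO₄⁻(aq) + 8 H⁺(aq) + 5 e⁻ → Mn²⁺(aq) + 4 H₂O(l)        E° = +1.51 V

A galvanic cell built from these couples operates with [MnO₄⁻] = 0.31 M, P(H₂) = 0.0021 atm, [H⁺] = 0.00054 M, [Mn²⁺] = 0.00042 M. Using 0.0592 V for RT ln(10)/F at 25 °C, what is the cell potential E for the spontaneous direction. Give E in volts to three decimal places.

+1.349 V

MnO₄⁻/Mn²⁺ is the cathode (higher E°), H⁺/H₂ the anode: E°cell = +1.51 − (+0.00) = +1.51 V, n = 10.
Overall: 2 MnO₄⁻(aq) + 6 H⁺(aq) + 5 H₂(g) → 2 Mn²⁺(aq) + 8 H₂O(l)
Q = [Mn²⁺]^2 / ([MnO₄⁻]^2·[H⁺]^6·P(H₂)^5); log Q = 27.258.
E = E° − (0.0592/n) log Q = +1.51 − (0.0592/10)(27.258) = +1.349 V.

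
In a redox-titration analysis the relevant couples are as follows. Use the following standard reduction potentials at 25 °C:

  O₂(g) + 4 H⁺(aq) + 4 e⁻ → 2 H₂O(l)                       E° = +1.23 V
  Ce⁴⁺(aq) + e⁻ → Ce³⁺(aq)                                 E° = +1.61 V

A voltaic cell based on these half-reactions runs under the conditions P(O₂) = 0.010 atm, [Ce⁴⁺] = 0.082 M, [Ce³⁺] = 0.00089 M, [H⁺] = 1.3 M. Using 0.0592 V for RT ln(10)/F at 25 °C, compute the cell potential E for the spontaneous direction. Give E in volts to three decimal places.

+0.519 V

Ce⁴⁺/Ce³⁺ is the cathode (higher E°), O₂/H₂O the anode: E°cell = +1.61 − (+1.23) = +0.38 V, n = 4.
Overall: 4 Ce⁴⁺(aq) + 2 H₂O(l) → 4 Ce³⁺(aq) + O₂(g) + 4 H⁺(aq)
Q = [Ce³⁺]^4·P(O₂)·[H⁺]^4 / ([Ce⁴⁺]^4); log Q = -9.402.
E = E° − (0.0592/n) log Q = +0.38 − (0.0592/4)(-9.402) = +0.519 V.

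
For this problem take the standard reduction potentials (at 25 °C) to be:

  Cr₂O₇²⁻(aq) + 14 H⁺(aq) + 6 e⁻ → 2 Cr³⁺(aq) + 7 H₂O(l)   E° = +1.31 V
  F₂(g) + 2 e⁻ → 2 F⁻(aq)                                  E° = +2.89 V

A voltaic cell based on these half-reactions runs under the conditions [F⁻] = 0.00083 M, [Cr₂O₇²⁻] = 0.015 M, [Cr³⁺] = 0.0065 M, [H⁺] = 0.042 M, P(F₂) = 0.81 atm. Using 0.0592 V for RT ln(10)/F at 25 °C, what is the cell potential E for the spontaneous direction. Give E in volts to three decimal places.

F₂/F⁻ is the cathode (higher E°), Cr₂O₇²⁻/Cr³⁺ the anode: E°cell = +2.89 − (+1.31) = +1.58 V, n = 6.
Overall: 3 F₂(g) + 2 Cr³⁺(aq) + 7 H₂O(l) → 6 F⁻(aq) + Cr₂O₇²⁻(aq) + 14 H⁺(aq)
Q = [F⁻]^6·[Cr₂O₇²⁻]·[H⁺]^14 / (P(F₂)^3·[Cr³⁺]^2); log Q = -34.935.
E = E° − (0.0592/n) log Q = +1.58 − (0.0592/6)(-34.935) = +1.925 V.

+1.925 V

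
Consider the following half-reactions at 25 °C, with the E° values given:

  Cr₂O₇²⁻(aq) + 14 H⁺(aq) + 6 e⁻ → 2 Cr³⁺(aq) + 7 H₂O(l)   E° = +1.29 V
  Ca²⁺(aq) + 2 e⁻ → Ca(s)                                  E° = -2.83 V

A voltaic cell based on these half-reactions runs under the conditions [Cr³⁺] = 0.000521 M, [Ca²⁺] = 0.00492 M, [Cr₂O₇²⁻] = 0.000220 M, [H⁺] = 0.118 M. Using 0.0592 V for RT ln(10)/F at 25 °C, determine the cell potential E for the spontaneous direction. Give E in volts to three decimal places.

+4.089 V

Cr₂O₇²⁻/Cr³⁺ is the cathode (higher E°), Ca²⁺/Ca the anode: E°cell = +1.29 − (-2.83) = +4.12 V, n = 6.
Overall: Cr₂O₇²⁻(aq) + 14 H⁺(aq) + 3 Ca(s) → 2 Cr³⁺(aq) + 7 H₂O(l) + 3 Ca²⁺(aq)
Q = [Cr³⁺]^2·[Ca²⁺]^3 / ([Cr₂O₇²⁻]·[H⁺]^14); log Q = 3.161.
E = E° − (0.0592/n) log Q = +4.12 − (0.0592/6)(3.161) = +4.089 V.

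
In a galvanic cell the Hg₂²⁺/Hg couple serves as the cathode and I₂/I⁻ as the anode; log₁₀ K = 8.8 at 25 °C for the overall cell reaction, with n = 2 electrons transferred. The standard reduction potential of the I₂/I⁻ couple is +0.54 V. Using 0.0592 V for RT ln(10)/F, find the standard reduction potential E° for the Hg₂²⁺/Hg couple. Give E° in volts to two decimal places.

+0.80 V

E°cell = (0.0592/n)·log K = (0.0592/2)(8.8) = +0.260 V.
Since Hg₂²⁺/Hg is the cathode and I₂/I⁻ the anode, E°cell = E°(Hg₂²⁺/Hg) − E°(I₂/I⁻).
So E°(Hg₂²⁺/Hg) = E°cell + E°(I₂/I⁻) = +0.260 + (+0.54) = +0.80 V.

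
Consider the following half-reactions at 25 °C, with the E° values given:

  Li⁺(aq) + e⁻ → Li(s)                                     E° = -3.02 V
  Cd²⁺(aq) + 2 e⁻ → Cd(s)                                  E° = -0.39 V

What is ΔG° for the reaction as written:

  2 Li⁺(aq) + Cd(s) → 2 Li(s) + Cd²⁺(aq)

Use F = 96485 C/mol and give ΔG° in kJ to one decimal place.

As written, Li⁺/Li is reduced (cathode) and Cd²⁺/Cd is oxidised (anode), so E°cell = (-3.02) − (-0.39) = -2.63 V.
Balancing electrons gives n = 2.
ΔG° = −nFE° = −(2)(96485)(-2.63) = 507,511 J = +507.5 kJ.

+507.5 kJ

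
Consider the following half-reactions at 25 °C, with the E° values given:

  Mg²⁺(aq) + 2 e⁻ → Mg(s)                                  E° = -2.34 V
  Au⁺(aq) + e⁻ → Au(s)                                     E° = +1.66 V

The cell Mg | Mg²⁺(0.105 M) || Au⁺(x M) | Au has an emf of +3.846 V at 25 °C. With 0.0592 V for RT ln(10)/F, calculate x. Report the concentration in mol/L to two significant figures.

0.00081 M

Au⁺/Au is the cathode, Mg²⁺/Mg the anode: E°cell = +4.00 V, n = 2.
Overall reaction: 2 Au⁺(aq) + Mg(s) → 2 Au(s) + Mg²⁺(aq); Q = [Mg²⁺]^1/[Au⁺]^2.
From E = E° − (0.0592/n) log Q: log Q = (E° − E)·n/0.0592 = (+4.00 − (+3.846))·2/0.0592 = 5.2027.
So 2·log[Au⁺] = 1·log(0.105) − log Q = -0.9788 − (5.2027) = -6.1815; log[Au⁺] = -6.1815 / 2 = -3.0907; [Au⁺] = 10^(-3.0907) ≈ 0.00081 M.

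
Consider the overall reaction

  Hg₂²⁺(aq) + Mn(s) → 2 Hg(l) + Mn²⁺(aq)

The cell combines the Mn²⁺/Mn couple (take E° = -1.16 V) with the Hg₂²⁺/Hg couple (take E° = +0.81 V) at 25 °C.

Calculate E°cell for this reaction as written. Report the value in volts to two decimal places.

+1.97 V

The Hg₂²⁺/Hg couple has the higher reduction potential, so it is the cathode; Mn²⁺/Mn is oxidised at the anode.
E°cell = E°(cathode) − E°(anode) = (+0.81) − (-1.16) = +1.97 V.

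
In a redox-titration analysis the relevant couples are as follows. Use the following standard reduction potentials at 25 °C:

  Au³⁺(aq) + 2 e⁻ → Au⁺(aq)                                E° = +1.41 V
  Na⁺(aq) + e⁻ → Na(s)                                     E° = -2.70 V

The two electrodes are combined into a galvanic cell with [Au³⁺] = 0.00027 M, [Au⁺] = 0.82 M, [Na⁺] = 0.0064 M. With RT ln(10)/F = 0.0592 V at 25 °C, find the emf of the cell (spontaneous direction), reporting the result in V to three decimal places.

Au³⁺/Au⁺ is the cathode (higher E°), Na⁺/Na the anode: E°cell = +1.41 − (-2.70) = +4.11 V, n = 2.
Overall: Au³⁺(aq) + 2 Na(s) → Au⁺(aq) + 2 Na⁺(aq)
Q = [Au⁺]·[Na⁺]^2 / ([Au³⁺]); log Q = -0.905.
E = E° − (0.0592/n) log Q = +4.11 − (0.0592/2)(-0.905) = +4.137 V.

+4.137 V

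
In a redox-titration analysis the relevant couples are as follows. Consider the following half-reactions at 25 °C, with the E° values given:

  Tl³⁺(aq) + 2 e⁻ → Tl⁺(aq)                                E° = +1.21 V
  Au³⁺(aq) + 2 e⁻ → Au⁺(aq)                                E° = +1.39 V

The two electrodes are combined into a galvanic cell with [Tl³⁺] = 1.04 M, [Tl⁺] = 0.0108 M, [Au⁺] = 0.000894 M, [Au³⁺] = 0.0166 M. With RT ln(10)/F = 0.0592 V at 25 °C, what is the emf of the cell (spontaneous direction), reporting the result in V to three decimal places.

+0.159 V

Au³⁺/Au⁺ is the cathode (higher E°), Tl³⁺/Tl⁺ the anode: E°cell = +1.39 − (+1.21) = +0.18 V, n = 2.
Overall: Au³⁺(aq) + Tl⁺(aq) → Au⁺(aq) + Tl³⁺(aq)
Q = [Au⁺]·[Tl³⁺] / ([Au³⁺]·[Tl⁺]); log Q = 0.715.
E = E° − (0.0592/n) log Q = +0.18 − (0.0592/2)(0.715) = +0.159 V.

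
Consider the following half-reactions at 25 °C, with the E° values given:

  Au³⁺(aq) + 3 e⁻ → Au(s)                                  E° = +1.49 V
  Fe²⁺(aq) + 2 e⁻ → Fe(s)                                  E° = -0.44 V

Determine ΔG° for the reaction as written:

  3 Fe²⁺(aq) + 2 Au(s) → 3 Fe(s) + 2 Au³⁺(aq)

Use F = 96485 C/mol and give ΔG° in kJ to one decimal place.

+1117.3 kJ

As written, Fe²⁺/Fe is reduced (cathode) and Au³⁺/Au is oxidised (anode), so E°cell = (-0.44) − (+1.49) = -1.93 V.
Balancing electrons gives n = 6.
ΔG° = −nFE° = −(6)(96485)(-1.93) = 1,117,296 J = +1117.3 kJ.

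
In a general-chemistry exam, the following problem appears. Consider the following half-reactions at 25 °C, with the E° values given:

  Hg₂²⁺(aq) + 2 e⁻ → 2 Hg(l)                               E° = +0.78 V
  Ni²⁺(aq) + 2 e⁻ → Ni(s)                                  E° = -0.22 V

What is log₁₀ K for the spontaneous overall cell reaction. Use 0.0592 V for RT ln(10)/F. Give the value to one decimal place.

33.8

Cathode: Hg₂²⁺/Hg; anode: Ni²⁺/Ni. E°cell = +1.00 V, n = 2.
log K = nE°cell / 0.0592 = (2)(+1.00) / 0.0592 = 33.8.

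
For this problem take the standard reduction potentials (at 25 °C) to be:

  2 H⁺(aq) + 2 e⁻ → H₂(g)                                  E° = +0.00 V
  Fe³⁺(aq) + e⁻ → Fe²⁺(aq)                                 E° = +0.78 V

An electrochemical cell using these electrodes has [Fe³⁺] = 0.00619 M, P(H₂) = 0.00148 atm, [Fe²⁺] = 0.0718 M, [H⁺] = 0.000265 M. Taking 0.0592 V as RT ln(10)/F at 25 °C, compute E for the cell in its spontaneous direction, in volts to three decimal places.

+0.845 V

Fe³⁺/Fe²⁺ is the cathode (higher E°), H⁺/H₂ the anode: E°cell = +0.78 − (+0.00) = +0.78 V, n = 2.
Overall: 2 Fe³⁺(aq) + H₂(g) → 2 Fe²⁺(aq) + 2 H⁺(aq)
Q = [Fe²⁺]^2·[H⁺]^2 / ([Fe³⁺]^2·P(H₂)); log Q = -2.195.
E = E° − (0.0592/n) log Q = +0.78 − (0.0592/2)(-2.195) = +0.845 V.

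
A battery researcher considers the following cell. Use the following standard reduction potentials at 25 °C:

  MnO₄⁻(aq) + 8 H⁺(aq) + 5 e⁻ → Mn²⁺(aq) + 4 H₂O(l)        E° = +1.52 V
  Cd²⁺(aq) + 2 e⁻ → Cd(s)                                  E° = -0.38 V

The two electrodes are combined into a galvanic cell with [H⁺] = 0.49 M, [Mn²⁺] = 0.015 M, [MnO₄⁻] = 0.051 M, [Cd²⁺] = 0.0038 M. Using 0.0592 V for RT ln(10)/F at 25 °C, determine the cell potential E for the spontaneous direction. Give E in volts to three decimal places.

MnO₄⁻/Mn²⁺ is the cathode (higher E°), Cd²⁺/Cd the anode: E°cell = +1.52 − (-0.38) = +1.90 V, n = 10.
Overall: 2 MnO₄⁻(aq) + 16 H⁺(aq) + 5 Cd(s) → 2 Mn²⁺(aq) + 8 H₂O(l) + 5 Cd²⁺(aq)
Q = [Mn²⁺]^2·[Cd²⁺]^5 / ([MnO₄⁻]^2·[H⁺]^16); log Q = -8.207.
E = E° − (0.0592/n) log Q = +1.90 − (0.0592/10)(-8.207) = +1.949 V.

+1.949 V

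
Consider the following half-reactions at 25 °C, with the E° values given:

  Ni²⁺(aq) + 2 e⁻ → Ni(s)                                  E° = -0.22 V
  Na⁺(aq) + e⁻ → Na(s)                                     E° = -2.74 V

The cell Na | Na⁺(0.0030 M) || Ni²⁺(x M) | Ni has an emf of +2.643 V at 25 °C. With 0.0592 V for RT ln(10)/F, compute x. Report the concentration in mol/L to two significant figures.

0.13 M

Ni²⁺/Ni is the cathode, Na⁺/Na the anode: E°cell = +2.52 V, n = 2.
Overall reaction: Ni²⁺(aq) + 2 Na(s) → Ni(s) + 2 Na⁺(aq); Q = [Na⁺]^2/[Ni²⁺]^1.
From E = E° − (0.0592/n) log Q: log Q = (E° − E)·n/0.0592 = (+2.52 − (+2.643))·2/0.0592 = -4.1554.
So 1·log[Ni²⁺] = 2·log(0.003) − log Q = -5.0458 − (-4.1554) = -0.8904; [Ni²⁺] = 10^(-0.8904) ≈ 0.13 M.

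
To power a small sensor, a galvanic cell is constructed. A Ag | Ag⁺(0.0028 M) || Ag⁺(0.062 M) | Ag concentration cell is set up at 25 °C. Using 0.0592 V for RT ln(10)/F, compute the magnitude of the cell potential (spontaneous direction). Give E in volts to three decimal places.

For a concentration cell E°cell = 0. The 0.062 M side is the cathode (reduction is favoured where [Ag⁺] is higher).
With n = 1, E = −(0.0592/1) log([Ag⁺]ₐₙ/[Ag⁺]꜀ₐₜ) = −(0.0592/1) log(0.0028/0.062) = −(0.0592/1)(-1.345) = +0.080 V.

+0.080 V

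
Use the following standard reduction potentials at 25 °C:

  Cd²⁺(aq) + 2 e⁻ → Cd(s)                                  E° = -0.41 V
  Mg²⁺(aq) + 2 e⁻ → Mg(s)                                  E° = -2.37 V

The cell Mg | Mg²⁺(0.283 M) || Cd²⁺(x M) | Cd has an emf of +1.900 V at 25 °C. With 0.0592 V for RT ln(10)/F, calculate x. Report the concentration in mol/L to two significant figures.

Cd²⁺/Cd is the cathode, Mg²⁺/Mg the anode: E°cell = +1.96 V, n = 2.
Overall reaction: Cd²⁺(aq) + Mg(s) → Cd(s) + Mg²⁺(aq); Q = [Mg²⁺]^1/[Cd²⁺]^1.
From E = E° − (0.0592/n) log Q: log Q = (E° − E)·n/0.0592 = (+1.96 − (+1.900))·2/0.0592 = 2.0270.
So 1·log[Cd²⁺] = 1·log(0.283) − log Q = -0.5482 − (2.0270) = -2.5752; [Cd²⁺] = 10^(-2.5752) ≈ 0.0027 M.

0.0027 M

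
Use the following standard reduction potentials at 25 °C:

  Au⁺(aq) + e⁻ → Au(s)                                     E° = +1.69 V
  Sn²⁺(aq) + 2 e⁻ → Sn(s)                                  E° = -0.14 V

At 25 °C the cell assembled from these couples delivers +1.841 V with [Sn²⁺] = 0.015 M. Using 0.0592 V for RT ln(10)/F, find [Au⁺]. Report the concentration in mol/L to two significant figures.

0.19 M

Au⁺/Au is the cathode, Sn²⁺/Sn the anode: E°cell = +1.83 V, n = 2.
Overall reaction: 2 Au⁺(aq) + Sn(s) → 2 Au(s) + Sn²⁺(aq); Q = [Sn²⁺]^1/[Au⁺]^2.
From E = E° − (0.0592/n) log Q: log Q = (E° − E)·n/0.0592 = (+1.83 − (+1.841))·2/0.0592 = -0.3716.
So 2·log[Au⁺] = 1·log(0.015) − log Q = -1.8239 − (-0.3716) = -1.4523; log[Au⁺] = -1.4523 / 2 = -0.7261; [Au⁺] = 10^(-0.7261) ≈ 0.19 M.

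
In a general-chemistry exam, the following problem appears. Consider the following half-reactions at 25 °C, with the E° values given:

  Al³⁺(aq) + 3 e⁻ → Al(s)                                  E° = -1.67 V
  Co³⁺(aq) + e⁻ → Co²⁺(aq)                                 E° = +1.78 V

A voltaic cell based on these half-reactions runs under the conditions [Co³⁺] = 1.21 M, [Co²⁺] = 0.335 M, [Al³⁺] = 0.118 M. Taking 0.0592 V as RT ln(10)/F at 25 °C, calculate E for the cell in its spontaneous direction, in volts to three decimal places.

Co³⁺/Co²⁺ is the cathode (higher E°), Al³⁺/Al the anode: E°cell = +1.78 − (-1.67) = +3.45 V, n = 3.
Overall: 3 Co³⁺(aq) + Al(s) → 3 Co²⁺(aq) + Al³⁺(aq)
Q = [Co²⁺]^3·[Al³⁺] / ([Co³⁺]^3); log Q = -2.601.
E = E° − (0.0592/n) log Q = +3.45 − (0.0592/3)(-2.601) = +3.501 V.

+3.501 V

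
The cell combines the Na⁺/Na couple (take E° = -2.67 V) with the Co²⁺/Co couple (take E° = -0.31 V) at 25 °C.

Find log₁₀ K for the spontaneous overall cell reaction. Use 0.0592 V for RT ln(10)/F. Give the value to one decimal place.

79.7

Cathode: Co²⁺/Co; anode: Na⁺/Na. E°cell = +2.36 V, n = 2.
log K = nE°cell / 0.0592 = (2)(+2.36) / 0.0592 = 79.7.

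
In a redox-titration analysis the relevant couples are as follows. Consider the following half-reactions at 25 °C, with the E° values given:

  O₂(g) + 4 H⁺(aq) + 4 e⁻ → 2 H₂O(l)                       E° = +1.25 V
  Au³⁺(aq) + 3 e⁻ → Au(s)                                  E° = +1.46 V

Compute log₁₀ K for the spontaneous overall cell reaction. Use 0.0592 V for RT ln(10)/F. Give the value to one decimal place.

Cathode: Au³⁺/Au; anode: O₂/H₂O. E°cell = +0.21 V, n = 12.
log K = nE°cell / 0.0592 = (12)(+0.21) / 0.0592 = 42.6.

42.6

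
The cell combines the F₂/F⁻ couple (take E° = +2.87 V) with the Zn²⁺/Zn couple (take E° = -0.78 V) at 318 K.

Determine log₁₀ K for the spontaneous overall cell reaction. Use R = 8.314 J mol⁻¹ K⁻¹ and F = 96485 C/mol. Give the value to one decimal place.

Cathode: F₂/F⁻; anode: Zn²⁺/Zn. E°cell = (+2.87) − (-0.78) = +3.65 V, with n = 2.
ΔG° = −nFE° = −RT ln K, so ln K = nFE°/(RT) = (2)(96485)(+3.65) / ((8.314)(318)) = 266.407.
log₁₀ K = 266.407 / ln 10 = 115.7.

115.7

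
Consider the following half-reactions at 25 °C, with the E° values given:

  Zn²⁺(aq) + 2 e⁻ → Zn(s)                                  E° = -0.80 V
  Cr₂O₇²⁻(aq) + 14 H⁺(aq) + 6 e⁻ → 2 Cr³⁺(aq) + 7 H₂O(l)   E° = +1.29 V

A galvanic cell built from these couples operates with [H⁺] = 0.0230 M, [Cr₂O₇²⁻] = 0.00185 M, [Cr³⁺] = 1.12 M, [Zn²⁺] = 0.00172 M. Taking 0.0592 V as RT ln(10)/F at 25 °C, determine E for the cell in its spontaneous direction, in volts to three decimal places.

+1.918 V

Cr₂O₇²⁻/Cr³⁺ is the cathode (higher E°), Zn²⁺/Zn the anode: E°cell = +1.29 − (-0.80) = +2.09 V, n = 6.
Overall: Cr₂O₇²⁻(aq) + 14 H⁺(aq) + 3 Zn(s) → 2 Cr³⁺(aq) + 7 H₂O(l) + 3 Zn²⁺(aq)
Q = [Cr³⁺]^2·[Zn²⁺]^3 / ([Cr₂O₇²⁻]·[H⁺]^14); log Q = 17.474.
E = E° − (0.0592/n) log Q = +2.09 − (0.0592/6)(17.474) = +1.918 V.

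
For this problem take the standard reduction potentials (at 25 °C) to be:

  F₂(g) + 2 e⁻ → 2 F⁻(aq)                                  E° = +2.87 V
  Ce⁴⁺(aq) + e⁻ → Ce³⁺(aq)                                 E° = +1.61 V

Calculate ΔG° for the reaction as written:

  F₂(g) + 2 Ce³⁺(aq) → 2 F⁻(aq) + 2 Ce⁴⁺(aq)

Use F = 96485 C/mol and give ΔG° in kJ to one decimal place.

As written, F₂/F⁻ is reduced (cathode) and Ce⁴⁺/Ce³⁺ is oxidised (anode), so E°cell = (+2.87) − (+1.61) = +1.26 V.
Balancing electrons gives n = 2.
ΔG° = −nFE° = −(2)(96485)(+1.26) = -243,142 J = -243.1 kJ.

-243.1 kJ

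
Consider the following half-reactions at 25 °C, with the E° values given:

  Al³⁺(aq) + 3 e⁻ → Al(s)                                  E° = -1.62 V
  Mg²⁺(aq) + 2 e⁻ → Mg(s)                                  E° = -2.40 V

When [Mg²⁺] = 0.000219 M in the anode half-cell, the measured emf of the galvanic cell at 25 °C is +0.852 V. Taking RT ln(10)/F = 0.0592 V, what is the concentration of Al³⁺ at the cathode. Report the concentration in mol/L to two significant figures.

0.014 M

Al³⁺/Al is the cathode, Mg²⁺/Mg the anode: E°cell = +0.78 V, n = 6.
Overall reaction: 2 Al³⁺(aq) + 3 Mg(s) → 2 Al(s) + 3 Mg²⁺(aq); Q = [Mg²⁺]^3/[Al³⁺]^2.
From E = E° − (0.0592/n) log Q: log Q = (E° − E)·n/0.0592 = (+0.78 − (+0.852))·6/0.0592 = -7.2973.
So 2·log[Al³⁺] = 3·log(0.000219) − log Q = -10.9787 − (-7.2973) = -3.6814; log[Al³⁺] = -3.6814 / 2 = -1.8407; [Al³⁺] = 10^(-1.8407) ≈ 0.014 M.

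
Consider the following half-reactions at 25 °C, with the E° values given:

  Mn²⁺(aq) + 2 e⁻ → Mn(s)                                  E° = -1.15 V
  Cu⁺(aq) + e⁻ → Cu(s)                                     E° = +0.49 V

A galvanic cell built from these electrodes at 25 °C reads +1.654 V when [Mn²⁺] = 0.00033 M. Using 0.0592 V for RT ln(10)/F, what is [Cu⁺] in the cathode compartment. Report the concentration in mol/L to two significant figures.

Cu⁺/Cu is the cathode, Mn²⁺/Mn the anode: E°cell = +1.64 V, n = 2.
Overall reaction: 2 Cu⁺(aq) + Mn(s) → 2 Cu(s) + Mn²⁺(aq); Q = [Mn²⁺]^1/[Cu⁺]^2.
From E = E° − (0.0592/n) log Q: log Q = (E° − E)·n/0.0592 = (+1.64 − (+1.654))·2/0.0592 = -0.4730.
So 2·log[Cu⁺] = 1·log(0.00033) − log Q = -3.4815 − (-0.4730) = -3.0085; log[Cu⁺] = -3.0085 / 2 = -1.5043; [Cu⁺] = 10^(-1.5043) ≈ 0.031 M.

0.031 M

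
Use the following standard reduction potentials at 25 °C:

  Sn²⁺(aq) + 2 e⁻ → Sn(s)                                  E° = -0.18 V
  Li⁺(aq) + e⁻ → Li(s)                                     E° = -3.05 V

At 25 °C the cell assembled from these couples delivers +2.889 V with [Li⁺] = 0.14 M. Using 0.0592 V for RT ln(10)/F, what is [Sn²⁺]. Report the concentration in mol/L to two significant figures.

0.086 M

Sn²⁺/Sn is the cathode, Li⁺/Li the anode: E°cell = +2.87 V, n = 2.
Overall reaction: Sn²⁺(aq) + 2 Li(s) → Sn(s) + 2 Li⁺(aq); Q = [Li⁺]^2/[Sn²⁺]^1.
From E = E° − (0.0592/n) log Q: log Q = (E° − E)·n/0.0592 = (+2.87 − (+2.889))·2/0.0592 = -0.6419.
So 1·log[Sn²⁺] = 2·log(0.14) − log Q = -1.7077 − (-0.6419) = -1.0658; [Sn²⁺] = 10^(-1.0658) ≈ 0.086 M.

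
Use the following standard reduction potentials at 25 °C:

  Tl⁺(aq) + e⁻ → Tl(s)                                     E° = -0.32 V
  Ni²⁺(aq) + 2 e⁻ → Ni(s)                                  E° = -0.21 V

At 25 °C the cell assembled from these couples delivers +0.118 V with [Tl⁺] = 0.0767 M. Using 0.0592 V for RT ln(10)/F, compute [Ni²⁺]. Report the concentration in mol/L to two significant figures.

Ni²⁺/Ni is the cathode, Tl⁺/Tl the anode: E°cell = +0.11 V, n = 2.
Overall reaction: Ni²⁺(aq) + 2 Tl(s) → Ni(s) + 2 Tl⁺(aq); Q = [Tl⁺]^2/[Ni²⁺]^1.
From E = E° − (0.0592/n) log Q: log Q = (E° − E)·n/0.0592 = (+0.11 − (+0.118))·2/0.0592 = -0.2703.
So 1·log[Ni²⁺] = 2·log(0.0767) − log Q = -2.2304 − (-0.2703) = -1.9601; [Ni²⁺] = 10^(-1.9601) ≈ 0.011 M.

0.011 M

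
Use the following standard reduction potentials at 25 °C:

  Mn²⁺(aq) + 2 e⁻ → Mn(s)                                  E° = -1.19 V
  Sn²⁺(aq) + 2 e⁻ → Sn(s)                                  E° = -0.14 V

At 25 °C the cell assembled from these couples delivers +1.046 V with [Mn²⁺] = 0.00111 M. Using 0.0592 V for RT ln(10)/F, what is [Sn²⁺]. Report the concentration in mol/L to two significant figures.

0.00081 M

Sn²⁺/Sn is the cathode, Mn²⁺/Mn the anode: E°cell = +1.05 V, n = 2.
Overall reaction: Sn²⁺(aq) + Mn(s) → Sn(s) + Mn²⁺(aq); Q = [Mn²⁺]^1/[Sn²⁺]^1.
From E = E° − (0.0592/n) log Q: log Q = (E° − E)·n/0.0592 = (+1.05 − (+1.046))·2/0.0592 = 0.1351.
So 1·log[Sn²⁺] = 1·log(0.00111) − log Q = -2.9547 − (0.1351) = -3.0898; [Sn²⁺] = 10^(-3.0898) ≈ 0.00081 M.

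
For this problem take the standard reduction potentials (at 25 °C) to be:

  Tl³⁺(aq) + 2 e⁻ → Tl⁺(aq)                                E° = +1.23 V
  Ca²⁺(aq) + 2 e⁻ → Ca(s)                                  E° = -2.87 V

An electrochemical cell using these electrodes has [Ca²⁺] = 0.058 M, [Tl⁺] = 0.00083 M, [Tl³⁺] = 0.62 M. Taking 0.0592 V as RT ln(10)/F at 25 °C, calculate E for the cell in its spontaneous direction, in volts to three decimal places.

+4.222 V

Tl³⁺/Tl⁺ is the cathode (higher E°), Ca²⁺/Ca the anode: E°cell = +1.23 − (-2.87) = +4.10 V, n = 2.
Overall: Tl³⁺(aq) + Ca(s) → Tl⁺(aq) + Ca²⁺(aq)
Q = [Tl⁺]·[Ca²⁺] / ([Tl³⁺]); log Q = -4.110.
E = E° − (0.0592/n) log Q = +4.10 − (0.0592/2)(-4.110) = +4.222 V.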